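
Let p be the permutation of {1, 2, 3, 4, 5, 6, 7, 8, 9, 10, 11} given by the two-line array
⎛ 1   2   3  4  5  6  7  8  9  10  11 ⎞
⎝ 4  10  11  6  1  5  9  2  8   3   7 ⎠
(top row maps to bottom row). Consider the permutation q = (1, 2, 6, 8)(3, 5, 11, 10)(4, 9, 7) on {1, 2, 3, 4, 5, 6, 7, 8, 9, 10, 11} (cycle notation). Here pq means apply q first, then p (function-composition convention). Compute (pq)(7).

6

q(7) = 4, then p(4) = 6; composing gives (pq)(7) = 6.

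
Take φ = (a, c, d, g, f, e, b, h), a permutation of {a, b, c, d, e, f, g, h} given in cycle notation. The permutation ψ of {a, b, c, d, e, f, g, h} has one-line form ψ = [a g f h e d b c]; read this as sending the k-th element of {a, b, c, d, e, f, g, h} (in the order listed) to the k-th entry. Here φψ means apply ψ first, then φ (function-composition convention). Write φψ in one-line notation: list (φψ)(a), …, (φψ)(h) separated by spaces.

(φψ)(x) = φ(ψ(x)). Computing each image: φ(ψ(a)) = φ(a) = c, φ(ψ(b)) = φ(g) = f, φ(ψ(c)) = φ(f) = e, φ(ψ(d)) = φ(h) = a, φ(ψ(e)) = φ(e) = b, φ(ψ(f)) = φ(d) = g, φ(ψ(g)) = φ(b) = h, φ(ψ(h)) = φ(c) = d.
Hence φψ = [c f e a b g h d].

c f e a b g h d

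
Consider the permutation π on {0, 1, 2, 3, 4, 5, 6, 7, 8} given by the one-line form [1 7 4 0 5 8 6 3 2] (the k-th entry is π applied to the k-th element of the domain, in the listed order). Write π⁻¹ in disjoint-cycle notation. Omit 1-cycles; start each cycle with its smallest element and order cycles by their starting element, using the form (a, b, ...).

(0, 3, 7, 1)(2, 8, 5, 4)

First write π in disjoint cycles: (0, 1, 7, 3)(2, 4, 5, 8).
The inverse reverses every cycle; in canonical form, π⁻¹ = (0, 3, 7, 1)(2, 8, 5, 4).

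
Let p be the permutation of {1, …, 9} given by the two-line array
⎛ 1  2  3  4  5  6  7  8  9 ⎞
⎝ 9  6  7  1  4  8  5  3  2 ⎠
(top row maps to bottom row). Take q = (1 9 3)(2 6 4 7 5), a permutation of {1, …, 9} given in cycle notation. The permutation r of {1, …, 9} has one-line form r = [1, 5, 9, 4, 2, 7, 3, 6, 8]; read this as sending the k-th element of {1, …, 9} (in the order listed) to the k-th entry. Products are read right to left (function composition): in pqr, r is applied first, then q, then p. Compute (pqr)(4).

5

Apply the permutations in order: r(4) = 4, then q(4) = 7, then p(7) = 5. So (pqr)(4) = 5.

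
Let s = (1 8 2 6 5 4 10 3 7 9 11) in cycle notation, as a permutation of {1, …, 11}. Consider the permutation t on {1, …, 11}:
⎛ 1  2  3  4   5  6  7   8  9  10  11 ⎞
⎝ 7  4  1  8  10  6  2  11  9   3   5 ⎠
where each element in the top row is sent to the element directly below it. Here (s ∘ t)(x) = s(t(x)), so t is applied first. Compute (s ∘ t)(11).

4

First apply t: t(11) = 5, then s(5) = 4. Thus (s ∘ t)(11) = 4.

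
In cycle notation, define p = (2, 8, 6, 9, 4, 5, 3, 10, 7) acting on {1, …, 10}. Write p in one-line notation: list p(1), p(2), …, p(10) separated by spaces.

1 8 10 5 3 9 2 6 4 7

Image by image: 1→1, 2→8, 3→10, 4→5, 5→3, 6→9, 7→2, 8→6, 9→4, 10→7.
So the one-line form is 1 8 10 5 3 9 2 6 4 7.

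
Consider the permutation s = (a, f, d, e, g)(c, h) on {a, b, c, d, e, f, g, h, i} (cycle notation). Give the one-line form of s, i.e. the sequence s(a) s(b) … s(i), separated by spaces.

f b h e g d a c i

Image by image: a→f, b→b, c→h, d→e, e→g, f→d, g→a, h→c, i→i.
Listing these in domain order gives f b h e g d a c i.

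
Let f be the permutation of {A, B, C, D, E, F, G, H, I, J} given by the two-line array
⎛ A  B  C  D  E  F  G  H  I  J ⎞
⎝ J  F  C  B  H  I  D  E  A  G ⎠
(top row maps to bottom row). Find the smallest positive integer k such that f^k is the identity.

Decomposing into disjoint cycles gives cycle lengths 7, 2, 1.
The order of f is the least common multiple of its cycle lengths: lcm(7, 2) = 14.

14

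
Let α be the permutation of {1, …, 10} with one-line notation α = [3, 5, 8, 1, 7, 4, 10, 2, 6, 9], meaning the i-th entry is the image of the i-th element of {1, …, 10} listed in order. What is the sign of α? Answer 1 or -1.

In disjoint-cycle form the cycle lengths are 10.
A cycle is odd iff its length is even; α has 1 even-length cycle, so sgn(α) = (−1)^1 and α is odd.

-1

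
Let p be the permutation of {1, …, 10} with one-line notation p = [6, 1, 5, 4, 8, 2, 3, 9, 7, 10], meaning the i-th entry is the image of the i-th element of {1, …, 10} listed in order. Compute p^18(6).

Tracing 6 → 2 → … returns to 6 after 3 steps, so 6 lies in a 3-cycle (1, 6, 2).
On a 3-cycle, p^3 is the identity, so p^18 = p^0 there (18 ≡ 0 mod 3).
So p^18(6) = 6.

6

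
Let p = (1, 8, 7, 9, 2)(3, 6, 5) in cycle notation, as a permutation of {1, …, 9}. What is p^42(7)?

7 lies in the 5-cycle (1, 8, 7, 9, 2).
Since the cycle has length 5, p^42 acts on it the same as p^2 (42 mod 5 = 2).
Advancing 2 steps from 7: 7 → 9 → 2.

2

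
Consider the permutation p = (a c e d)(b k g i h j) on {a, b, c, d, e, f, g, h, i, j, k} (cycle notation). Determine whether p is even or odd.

even

The cycle lengths are 6, 4, 1.
A cycle of length ℓ contributes ℓ−1 transpositions, so p is a product of 5 + 3 = 8 transpositions — even.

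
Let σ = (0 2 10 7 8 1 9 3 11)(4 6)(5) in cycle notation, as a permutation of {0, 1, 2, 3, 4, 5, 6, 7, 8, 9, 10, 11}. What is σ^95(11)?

11 lies in the 9-cycle (0 2 10 7 8 1 9 3 11).
Since the cycle has length 9, σ^95 acts on it the same as σ^5 (95 mod 9 = 5).
Advancing 5 steps from 11: 11 → 0 → 2 → 10 → 7 → 8.

8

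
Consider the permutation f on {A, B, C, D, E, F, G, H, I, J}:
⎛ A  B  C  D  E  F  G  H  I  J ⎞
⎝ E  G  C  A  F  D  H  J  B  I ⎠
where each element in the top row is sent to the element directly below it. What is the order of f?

20

Decomposing into disjoint cycles gives cycle lengths 5, 4, 1.
The order is lcm(5, 4) = 20.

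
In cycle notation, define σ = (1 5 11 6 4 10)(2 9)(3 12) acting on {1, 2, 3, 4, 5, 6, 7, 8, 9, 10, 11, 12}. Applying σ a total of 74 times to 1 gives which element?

1 lies in the 6-cycle (1 5 11 6 4 10).
Powers repeat with period 6 on this cycle, and 74 mod 6 = 2, so σ^74(1) = σ^2(1).
Stepping 2 places around the cycle: 1 → 5 → 11.

11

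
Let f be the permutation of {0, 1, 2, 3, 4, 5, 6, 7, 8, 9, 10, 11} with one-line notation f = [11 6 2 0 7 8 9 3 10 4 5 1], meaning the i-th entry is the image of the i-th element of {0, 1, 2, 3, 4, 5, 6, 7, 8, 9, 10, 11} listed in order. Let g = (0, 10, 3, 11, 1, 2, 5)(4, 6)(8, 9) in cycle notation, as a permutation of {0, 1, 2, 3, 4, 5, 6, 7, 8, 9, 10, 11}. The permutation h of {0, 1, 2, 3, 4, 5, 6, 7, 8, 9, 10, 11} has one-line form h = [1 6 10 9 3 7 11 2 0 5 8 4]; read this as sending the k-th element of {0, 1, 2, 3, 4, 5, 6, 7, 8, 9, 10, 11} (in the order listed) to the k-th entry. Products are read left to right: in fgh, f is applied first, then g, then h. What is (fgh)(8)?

Chase 8: f(8) = 10; g(10) = 3; h(3) = 9. Hence (fgh)(8) = 9.

9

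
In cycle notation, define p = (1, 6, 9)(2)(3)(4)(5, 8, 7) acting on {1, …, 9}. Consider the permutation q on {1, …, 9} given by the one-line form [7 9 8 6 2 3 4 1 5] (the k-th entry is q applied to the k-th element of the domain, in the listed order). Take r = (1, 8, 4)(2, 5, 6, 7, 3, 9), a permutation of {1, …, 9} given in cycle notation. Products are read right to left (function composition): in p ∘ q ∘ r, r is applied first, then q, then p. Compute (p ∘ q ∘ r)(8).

9

Chase 8: r(8) = 4; q(4) = 6; p(6) = 9. Hence (p ∘ q ∘ r)(8) = 9.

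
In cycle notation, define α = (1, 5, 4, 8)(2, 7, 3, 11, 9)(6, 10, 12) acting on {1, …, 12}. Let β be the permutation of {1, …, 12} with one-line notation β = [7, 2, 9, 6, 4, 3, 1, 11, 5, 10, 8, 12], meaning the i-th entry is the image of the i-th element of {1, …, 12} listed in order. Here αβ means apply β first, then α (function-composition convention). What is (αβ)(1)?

β(1) = 7, then α(7) = 3; composing gives (αβ)(1) = 3.

3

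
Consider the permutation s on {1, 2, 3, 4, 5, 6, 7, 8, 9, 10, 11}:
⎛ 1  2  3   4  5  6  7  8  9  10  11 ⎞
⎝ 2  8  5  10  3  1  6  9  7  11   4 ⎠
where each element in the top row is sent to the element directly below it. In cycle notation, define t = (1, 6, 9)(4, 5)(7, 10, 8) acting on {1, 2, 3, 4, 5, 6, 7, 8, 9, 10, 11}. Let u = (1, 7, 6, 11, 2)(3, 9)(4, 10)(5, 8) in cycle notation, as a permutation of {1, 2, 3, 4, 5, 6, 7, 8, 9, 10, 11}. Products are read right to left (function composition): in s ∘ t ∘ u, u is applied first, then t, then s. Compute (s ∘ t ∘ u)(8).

Apply the permutations in order: u(8) = 5, then t(5) = 4, then s(4) = 10. So (s ∘ t ∘ u)(8) = 10.

10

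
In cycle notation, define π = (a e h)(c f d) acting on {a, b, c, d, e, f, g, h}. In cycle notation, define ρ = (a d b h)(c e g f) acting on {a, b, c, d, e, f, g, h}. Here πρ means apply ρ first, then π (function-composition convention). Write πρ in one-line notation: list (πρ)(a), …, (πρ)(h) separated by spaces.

c a h b g f d e

(πρ)(x) = π(ρ(x)). Computing each image: π(ρ(a)) = π(d) = c, π(ρ(b)) = π(h) = a, π(ρ(c)) = π(e) = h, π(ρ(d)) = π(b) = b, π(ρ(e)) = π(g) = g, π(ρ(f)) = π(c) = f, π(ρ(g)) = π(f) = d, π(ρ(h)) = π(a) = e.
Hence πρ = [c a h b g f d e].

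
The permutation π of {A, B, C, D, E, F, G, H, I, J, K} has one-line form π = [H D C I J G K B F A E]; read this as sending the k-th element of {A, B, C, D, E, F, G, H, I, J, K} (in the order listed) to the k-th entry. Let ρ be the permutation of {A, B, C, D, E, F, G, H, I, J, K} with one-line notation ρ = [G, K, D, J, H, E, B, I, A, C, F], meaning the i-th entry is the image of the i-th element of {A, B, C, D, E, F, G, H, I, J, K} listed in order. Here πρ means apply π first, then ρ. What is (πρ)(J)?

G

(πρ)(J) = ρ(π(J)). π(J) = A, then ρ(A) = G. So (πρ)(J) = G.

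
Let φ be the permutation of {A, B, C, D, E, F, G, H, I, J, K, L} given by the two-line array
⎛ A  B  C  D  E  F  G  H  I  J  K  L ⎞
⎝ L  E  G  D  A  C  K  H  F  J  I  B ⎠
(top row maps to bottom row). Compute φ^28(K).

C

Tracing K → I → … returns to K after 5 steps, so K lies in a 5-cycle (C G K I F).
Powers repeat with period 5 on this cycle, and 28 mod 5 = 3, so φ^28(K) = φ^3(K).
Stepping 3 places around the cycle: K → I → F → C.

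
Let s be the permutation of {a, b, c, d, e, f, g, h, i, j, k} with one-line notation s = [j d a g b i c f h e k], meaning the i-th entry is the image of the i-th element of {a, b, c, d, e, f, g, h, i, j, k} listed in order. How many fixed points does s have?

1

The fixed points (elements with s(x) = x) are {k}, so there is 1.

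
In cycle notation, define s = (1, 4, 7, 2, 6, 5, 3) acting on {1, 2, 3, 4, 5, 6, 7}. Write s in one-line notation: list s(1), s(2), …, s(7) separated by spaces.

4 6 1 7 3 5 2

Each element maps to the next entry in its cycle (wrapping to the front): 1→4, 2→6, 3→1, 4→7, 5→3, 6→5, 7→2.
So the one-line form is 4 6 1 7 3 5 2.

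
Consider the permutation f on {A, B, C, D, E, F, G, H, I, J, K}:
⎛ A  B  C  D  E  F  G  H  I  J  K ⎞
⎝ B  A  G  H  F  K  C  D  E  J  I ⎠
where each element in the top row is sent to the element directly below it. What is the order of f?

4

Decomposing into disjoint cycles gives cycle lengths 4, 2, 2, 2, 1.
Since disjoint cycles commute, ord(f) = lcm(4, 2, 2, 2) = 4.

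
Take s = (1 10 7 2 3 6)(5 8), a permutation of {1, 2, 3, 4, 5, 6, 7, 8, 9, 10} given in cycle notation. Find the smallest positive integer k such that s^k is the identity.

6

The cycle type of s is (6, 2, 1, 1).
The order of s is the least common multiple of its cycle lengths: lcm(6, 2) = 6.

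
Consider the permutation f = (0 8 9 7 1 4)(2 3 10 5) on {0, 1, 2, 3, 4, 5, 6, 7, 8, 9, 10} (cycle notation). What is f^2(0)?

9

0 lies in the 6-cycle (0 8 9 7 1 4).
Advancing 2 steps from 0: 0 → 8 → 9.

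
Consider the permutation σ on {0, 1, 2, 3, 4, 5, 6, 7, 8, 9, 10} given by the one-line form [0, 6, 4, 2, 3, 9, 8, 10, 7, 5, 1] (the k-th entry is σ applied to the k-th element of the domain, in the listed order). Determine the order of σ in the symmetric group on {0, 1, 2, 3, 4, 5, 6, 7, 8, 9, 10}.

The disjoint-cycle form of σ has cycle lengths 5, 3, 2, 1.
The order of σ is the least common multiple of its cycle lengths: lcm(5, 3, 2) = 30.

30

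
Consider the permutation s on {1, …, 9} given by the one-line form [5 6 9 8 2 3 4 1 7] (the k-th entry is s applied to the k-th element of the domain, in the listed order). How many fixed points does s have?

0

No element satisfies s(x) = x, so there are 0 fixed points.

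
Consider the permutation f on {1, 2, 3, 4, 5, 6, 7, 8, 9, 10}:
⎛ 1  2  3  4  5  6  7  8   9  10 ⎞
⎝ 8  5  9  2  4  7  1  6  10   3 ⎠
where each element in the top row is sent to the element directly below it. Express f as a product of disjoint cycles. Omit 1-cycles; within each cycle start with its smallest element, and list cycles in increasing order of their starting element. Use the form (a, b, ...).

(1, 8, 6, 7)(2, 5, 4)(3, 9, 10)

Iterating f from 1 gives 1 → 8 → 6 → 7 → 1; that is the 4-cycle (1, 8, 6, 7).
Continuing from each remaining unvisited element yields (1, 8, 6, 7)(2, 5, 4)(3, 9, 10).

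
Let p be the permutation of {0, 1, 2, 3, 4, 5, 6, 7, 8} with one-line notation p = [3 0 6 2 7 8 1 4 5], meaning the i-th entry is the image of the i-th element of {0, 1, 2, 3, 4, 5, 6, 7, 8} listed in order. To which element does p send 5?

5 is element number 6 of the domain, and entry number 6 of the one-line form is 8, so p(5) = 8.

8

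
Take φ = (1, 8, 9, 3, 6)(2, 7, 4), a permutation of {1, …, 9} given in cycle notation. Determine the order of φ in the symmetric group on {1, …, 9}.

The disjoint cycles have lengths 5, 3, 1.
The order of φ is the least common multiple of its cycle lengths: lcm(5, 3) = 15.

15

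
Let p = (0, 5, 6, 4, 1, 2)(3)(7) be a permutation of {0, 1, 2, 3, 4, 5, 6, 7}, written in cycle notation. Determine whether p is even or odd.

The cycle lengths are 6, 1, 1.
A cycle of length ℓ contributes ℓ−1 transpositions, so p is a product of 5 transpositions — odd.

odd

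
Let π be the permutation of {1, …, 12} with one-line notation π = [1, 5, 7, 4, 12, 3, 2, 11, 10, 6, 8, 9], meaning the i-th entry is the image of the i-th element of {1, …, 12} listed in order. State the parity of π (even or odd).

In disjoint-cycle form the cycle lengths are 8, 2, 1, 1.
A cycle of length ℓ contributes ℓ−1 transpositions, so π is a product of 7 + 1 = 8 transpositions — even.

even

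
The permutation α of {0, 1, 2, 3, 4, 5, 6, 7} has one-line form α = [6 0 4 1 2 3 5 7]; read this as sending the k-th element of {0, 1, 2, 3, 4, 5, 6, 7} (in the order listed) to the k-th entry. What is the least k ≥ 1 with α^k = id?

10

The disjoint-cycle form of α has cycle lengths 5, 2, 1.
The order is lcm(5, 2) = 10.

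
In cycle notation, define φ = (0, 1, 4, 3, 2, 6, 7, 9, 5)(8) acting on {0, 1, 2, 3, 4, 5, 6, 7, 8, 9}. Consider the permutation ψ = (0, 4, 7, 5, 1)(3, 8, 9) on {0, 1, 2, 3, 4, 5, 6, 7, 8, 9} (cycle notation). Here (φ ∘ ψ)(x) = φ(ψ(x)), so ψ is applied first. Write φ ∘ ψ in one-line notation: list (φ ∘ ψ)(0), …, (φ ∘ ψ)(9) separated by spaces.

(φ ∘ ψ)(x) = φ(ψ(x)). Computing each image: φ(ψ(0)) = φ(4) = 3, φ(ψ(1)) = φ(0) = 1, φ(ψ(2)) = φ(2) = 6, φ(ψ(3)) = φ(8) = 8, φ(ψ(4)) = φ(7) = 9, φ(ψ(5)) = φ(1) = 4, φ(ψ(6)) = φ(6) = 7, φ(ψ(7)) = φ(5) = 0, φ(ψ(8)) = φ(9) = 5, φ(ψ(9)) = φ(3) = 2.
Hence φ ∘ ψ = [3 1 6 8 9 4 7 0 5 2].

3 1 6 8 9 4 7 0 5 2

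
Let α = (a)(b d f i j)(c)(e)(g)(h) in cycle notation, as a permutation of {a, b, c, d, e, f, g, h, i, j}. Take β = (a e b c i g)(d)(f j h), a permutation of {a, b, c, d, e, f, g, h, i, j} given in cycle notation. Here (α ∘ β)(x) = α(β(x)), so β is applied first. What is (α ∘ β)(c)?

j

(α ∘ β)(c) = α(β(c)). β(c) = i, then α(i) = j. So (α ∘ β)(c) = j.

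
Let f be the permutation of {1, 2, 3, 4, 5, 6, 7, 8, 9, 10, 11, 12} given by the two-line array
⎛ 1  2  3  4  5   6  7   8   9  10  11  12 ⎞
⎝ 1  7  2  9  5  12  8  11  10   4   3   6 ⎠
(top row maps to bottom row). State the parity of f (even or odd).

In disjoint-cycle form the cycle lengths are 5, 3, 2, 1, 1.
A cycle is odd iff its length is even; f has 1 even-length cycle, so sgn(f) = (−1)^1 and f is odd.

odd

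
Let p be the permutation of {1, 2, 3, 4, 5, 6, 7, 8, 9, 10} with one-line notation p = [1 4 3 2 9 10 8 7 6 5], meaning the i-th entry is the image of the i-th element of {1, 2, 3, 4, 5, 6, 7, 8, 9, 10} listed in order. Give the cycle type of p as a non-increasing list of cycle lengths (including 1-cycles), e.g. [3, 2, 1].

The disjoint cycles are (1)(2 4)(3)(5 9 6 10)(7 8), with lengths 4, 2, 2, 1, 1 in non-increasing order.

[4, 2, 2, 1, 1]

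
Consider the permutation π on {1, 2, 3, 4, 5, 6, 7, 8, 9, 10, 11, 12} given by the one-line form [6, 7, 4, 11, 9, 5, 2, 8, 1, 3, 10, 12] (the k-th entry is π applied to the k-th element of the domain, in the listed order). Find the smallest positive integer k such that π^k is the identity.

4

Decomposing into disjoint cycles gives cycle lengths 4, 4, 2, 1, 1.
The order is lcm(4, 4, 2) = 4.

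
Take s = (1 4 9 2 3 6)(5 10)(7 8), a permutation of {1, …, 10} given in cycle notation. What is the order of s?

6

The cycle type of s is (6, 2, 2).
Since disjoint cycles commute, ord(s) = lcm(6, 2, 2) = 6.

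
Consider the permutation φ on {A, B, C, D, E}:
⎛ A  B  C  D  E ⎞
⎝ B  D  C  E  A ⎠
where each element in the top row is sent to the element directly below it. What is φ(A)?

B

The entry below A in the array is B, so φ(A) = B.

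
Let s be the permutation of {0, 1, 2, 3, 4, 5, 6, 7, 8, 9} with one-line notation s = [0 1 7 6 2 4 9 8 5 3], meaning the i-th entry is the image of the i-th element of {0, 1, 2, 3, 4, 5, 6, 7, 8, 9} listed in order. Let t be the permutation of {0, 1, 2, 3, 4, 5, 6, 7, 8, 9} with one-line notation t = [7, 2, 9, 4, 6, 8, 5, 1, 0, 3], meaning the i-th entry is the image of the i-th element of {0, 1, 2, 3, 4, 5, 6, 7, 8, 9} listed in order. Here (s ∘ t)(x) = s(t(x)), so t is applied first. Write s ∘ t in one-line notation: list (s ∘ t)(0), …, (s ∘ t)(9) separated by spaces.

(s ∘ t)(x) = s(t(x)). Computing each image: s(t(0)) = s(7) = 8, s(t(1)) = s(2) = 7, s(t(2)) = s(9) = 3, s(t(3)) = s(4) = 2, s(t(4)) = s(6) = 9, s(t(5)) = s(8) = 5, s(t(6)) = s(5) = 4, s(t(7)) = s(1) = 1, s(t(8)) = s(0) = 0, s(t(9)) = s(3) = 6.
Hence s ∘ t = [8 7 3 2 9 5 4 1 0 6].

8 7 3 2 9 5 4 1 0 6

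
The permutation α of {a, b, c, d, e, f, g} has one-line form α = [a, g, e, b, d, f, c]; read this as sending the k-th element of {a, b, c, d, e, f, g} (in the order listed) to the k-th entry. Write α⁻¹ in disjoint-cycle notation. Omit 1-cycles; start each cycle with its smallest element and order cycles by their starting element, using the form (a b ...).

First write α in disjoint cycles: (b g c e d).
Reversing each cycle (and rotating so the smallest element leads) gives α⁻¹ = (b d e c g).

(b d e c g)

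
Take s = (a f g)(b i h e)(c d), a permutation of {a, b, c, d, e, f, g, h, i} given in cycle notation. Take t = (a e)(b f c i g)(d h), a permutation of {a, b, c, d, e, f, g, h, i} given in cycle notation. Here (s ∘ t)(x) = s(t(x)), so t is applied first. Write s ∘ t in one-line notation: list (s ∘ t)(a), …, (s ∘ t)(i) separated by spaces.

Chase each element through t then s: a → e → b; b → f → g; c → i → h; d → h → e; e → a → f; f → c → d; g → b → i; h → d → c; i → g → a.
Collecting the images, s ∘ t = [b g h e f d i c a].

b g h e f d i c a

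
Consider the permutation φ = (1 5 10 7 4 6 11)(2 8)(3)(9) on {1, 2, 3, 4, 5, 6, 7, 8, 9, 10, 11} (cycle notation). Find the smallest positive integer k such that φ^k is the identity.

The cycle type of φ is (7, 2, 1, 1).
Since disjoint cycles commute, ord(φ) = lcm(7, 2) = 14.

14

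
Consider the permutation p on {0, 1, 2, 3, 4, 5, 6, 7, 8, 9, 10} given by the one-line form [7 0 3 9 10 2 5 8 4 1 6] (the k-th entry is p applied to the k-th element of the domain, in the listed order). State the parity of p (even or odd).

even

In disjoint-cycle form the cycle lengths are 11.
A cycle is odd iff its length is even; p has 0 even-length cycles, so sgn(p) = (−1)^0 and p is even.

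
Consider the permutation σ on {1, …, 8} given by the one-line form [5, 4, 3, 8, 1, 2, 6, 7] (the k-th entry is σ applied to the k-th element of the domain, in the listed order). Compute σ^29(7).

8

Tracing 7 → 6 → … returns to 7 after 5 steps, so 7 lies in a 5-cycle (2 4 8 7 6).
On a 5-cycle, σ^5 is the identity, so σ^29 = σ^4 there (29 ≡ 4 mod 5).
Stepping 4 places around the cycle: 7 → 6 → 2 → 4 → 8.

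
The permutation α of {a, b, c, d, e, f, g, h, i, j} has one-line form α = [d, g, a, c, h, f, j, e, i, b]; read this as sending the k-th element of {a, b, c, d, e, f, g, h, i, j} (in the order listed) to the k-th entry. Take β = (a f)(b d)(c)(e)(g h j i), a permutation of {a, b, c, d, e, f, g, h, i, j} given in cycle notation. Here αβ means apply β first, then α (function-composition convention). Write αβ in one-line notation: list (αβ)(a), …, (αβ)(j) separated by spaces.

Chase each element through β then α: a → f → f; b → d → c; c → c → a; d → b → g; e → e → h; f → a → d; g → h → e; h → j → b; i → g → j; j → i → i.
So αβ in one-line form is f c a g h d e b j i.

f c a g h d e b j i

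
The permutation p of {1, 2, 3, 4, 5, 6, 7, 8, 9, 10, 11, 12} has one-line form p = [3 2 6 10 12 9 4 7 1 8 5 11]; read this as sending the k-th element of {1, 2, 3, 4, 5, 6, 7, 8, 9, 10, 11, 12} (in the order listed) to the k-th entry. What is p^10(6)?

Tracing 6 → 9 → … returns to 6 after 4 steps, so 6 lies in a 4-cycle (1 3 6 9).
On a 4-cycle, p^4 is the identity, so p^10 = p^2 there (10 ≡ 2 mod 4).
Advancing 2 steps from 6: 6 → 9 → 1.

1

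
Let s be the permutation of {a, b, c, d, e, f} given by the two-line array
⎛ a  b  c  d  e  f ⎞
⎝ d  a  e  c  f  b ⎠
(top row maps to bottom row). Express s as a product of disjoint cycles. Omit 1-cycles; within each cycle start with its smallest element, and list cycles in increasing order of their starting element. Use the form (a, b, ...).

Start at a and follow images: a → d → c → e → f → b → a, giving the cycle (a, d, c, e, f, b).
Repeating from the next unused element and collecting all non-trivial cycles gives (a, d, c, e, f, b).

(a, d, c, e, f, b)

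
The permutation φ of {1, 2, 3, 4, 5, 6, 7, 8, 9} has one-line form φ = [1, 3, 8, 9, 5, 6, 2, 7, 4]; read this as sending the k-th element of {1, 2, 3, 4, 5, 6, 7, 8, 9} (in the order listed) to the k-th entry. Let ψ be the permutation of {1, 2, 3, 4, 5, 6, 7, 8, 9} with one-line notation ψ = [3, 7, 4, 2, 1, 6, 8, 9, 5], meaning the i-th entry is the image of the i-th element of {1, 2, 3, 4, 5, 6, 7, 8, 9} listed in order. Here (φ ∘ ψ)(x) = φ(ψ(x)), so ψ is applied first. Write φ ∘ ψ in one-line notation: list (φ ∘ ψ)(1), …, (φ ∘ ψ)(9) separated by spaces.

8 2 9 3 1 6 7 4 5

For each element, apply ψ then φ: 1 → 3 → 8; 2 → 7 → 2; 3 → 4 → 9; 4 → 2 → 3; 5 → 1 → 1; 6 → 6 → 6; 7 → 8 → 7; 8 → 9 → 4; 9 → 5 → 5.
Collecting the images, φ ∘ ψ = [8 2 9 3 1 6 7 4 5].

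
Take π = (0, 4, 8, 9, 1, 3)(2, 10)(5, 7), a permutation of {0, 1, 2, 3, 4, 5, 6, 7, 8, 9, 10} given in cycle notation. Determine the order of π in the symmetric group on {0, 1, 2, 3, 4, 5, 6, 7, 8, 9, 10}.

The cycle type of π is (6, 2, 2, 1).
Since disjoint cycles commute, ord(π) = lcm(6, 2, 2) = 6.

6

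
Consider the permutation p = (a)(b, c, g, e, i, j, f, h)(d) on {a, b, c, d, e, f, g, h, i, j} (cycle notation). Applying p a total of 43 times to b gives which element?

b lies in the 8-cycle (b, c, g, e, i, j, f, h).
On an 8-cycle, p^8 is the identity, so p^43 = p^3 there (43 ≡ 3 mod 8).
Advancing 3 steps from b: b → c → g → e.

e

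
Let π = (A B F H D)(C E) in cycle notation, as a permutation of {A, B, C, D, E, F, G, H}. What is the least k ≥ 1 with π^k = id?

The disjoint cycles have lengths 5, 2, 1.
The order of π is the least common multiple of its cycle lengths: lcm(5, 2) = 10.

10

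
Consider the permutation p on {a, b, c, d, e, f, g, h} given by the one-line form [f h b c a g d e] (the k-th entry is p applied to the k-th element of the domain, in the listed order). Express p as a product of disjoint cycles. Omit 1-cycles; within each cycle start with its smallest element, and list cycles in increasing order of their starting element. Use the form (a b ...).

(a f g d c b h e)

Iterating p from a gives a → f → g → d → c → b → h → e → a; that is the 8-cycle (a f g d c b h e).
Continuing from each remaining unvisited element yields (a f g d c b h e).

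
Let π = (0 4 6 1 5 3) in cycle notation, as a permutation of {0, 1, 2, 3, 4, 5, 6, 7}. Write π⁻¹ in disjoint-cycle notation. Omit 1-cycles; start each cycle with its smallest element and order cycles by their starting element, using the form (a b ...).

(0 3 5 1 6 4)

Inverting a permutation written in cycle notation just reverses the order within every cycle.
Reversing each cycle of π and rotating so the smallest element leads gives (0 3 5 1 6 4).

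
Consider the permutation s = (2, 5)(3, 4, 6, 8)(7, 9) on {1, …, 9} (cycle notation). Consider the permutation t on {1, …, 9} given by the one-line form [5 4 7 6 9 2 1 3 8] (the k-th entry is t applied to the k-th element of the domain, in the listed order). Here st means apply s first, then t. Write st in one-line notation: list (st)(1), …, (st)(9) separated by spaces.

5 9 6 2 4 3 8 7 1

(st)(x) = t(s(x)). Computing each image: t(s(1)) = t(1) = 5, t(s(2)) = t(5) = 9, t(s(3)) = t(4) = 6, t(s(4)) = t(6) = 2, t(s(5)) = t(2) = 4, t(s(6)) = t(8) = 3, t(s(7)) = t(9) = 8, t(s(8)) = t(3) = 7, t(s(9)) = t(7) = 1.
Hence st = [5 9 6 2 4 3 8 7 1].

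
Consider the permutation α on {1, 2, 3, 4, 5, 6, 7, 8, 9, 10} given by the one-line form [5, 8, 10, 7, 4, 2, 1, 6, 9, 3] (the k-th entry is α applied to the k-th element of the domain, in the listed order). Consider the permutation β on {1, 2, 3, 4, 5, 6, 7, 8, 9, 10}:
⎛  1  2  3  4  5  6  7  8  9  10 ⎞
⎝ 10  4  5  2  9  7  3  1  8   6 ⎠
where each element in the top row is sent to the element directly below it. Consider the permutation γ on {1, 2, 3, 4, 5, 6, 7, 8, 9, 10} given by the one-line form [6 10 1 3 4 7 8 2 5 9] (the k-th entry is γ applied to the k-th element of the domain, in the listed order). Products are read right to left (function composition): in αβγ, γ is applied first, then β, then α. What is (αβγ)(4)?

4

Chase 4: γ(4) = 3; β(3) = 5; α(5) = 4. Hence (αβγ)(4) = 4.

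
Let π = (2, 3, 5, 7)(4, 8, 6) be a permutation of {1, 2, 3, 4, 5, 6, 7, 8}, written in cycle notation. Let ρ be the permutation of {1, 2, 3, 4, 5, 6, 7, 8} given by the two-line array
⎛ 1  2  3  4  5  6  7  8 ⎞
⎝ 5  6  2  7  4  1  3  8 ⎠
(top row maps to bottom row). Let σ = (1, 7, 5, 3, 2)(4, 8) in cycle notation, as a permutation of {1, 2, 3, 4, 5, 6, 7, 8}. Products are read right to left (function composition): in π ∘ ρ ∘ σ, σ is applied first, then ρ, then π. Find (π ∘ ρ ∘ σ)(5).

3

Chase 5: σ(5) = 3; ρ(3) = 2; π(2) = 3. Hence (π ∘ ρ ∘ σ)(5) = 3.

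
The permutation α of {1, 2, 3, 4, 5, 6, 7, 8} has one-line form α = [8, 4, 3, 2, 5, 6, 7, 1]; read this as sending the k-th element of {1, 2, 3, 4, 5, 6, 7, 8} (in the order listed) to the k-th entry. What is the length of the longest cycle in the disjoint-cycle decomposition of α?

Decomposing into disjoint cycles gives (1 8)(2 4); the longest has length 2.

2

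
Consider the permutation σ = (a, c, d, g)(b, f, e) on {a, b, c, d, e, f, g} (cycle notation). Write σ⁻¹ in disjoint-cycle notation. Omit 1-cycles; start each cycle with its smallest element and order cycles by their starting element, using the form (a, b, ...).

The inverse reverses each cycle.
After reversing and putting each cycle's least element first, σ⁻¹ = (a, g, d, c)(b, e, f).

(a, g, d, c)(b, e, f)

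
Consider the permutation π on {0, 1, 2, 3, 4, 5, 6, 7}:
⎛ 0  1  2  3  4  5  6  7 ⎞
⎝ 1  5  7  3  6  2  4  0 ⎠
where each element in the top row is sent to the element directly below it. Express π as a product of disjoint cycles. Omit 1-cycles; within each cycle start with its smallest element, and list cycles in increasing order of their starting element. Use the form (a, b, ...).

From 0: 0 → 1 → 5 → 2 → 7 → 0, closing the cycle (0, 1, 5, 2, 7).
Continuing from each remaining unvisited element yields (0, 1, 5, 2, 7)(4, 6).

(0, 1, 5, 2, 7)(4, 6)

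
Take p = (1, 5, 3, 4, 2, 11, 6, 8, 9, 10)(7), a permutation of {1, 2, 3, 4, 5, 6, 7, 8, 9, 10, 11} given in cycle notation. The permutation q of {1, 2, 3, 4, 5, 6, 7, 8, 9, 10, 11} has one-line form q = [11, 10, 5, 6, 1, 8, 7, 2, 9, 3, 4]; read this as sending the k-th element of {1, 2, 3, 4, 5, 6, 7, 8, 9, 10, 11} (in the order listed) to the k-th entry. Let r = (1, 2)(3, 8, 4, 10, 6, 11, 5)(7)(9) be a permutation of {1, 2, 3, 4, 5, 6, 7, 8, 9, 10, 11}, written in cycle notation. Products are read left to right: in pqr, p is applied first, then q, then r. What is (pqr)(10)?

(pqr)(10) = r(q(p(10))). p(10) = 1, then q(1) = 11, then r(11) = 5, so the result is 5.

5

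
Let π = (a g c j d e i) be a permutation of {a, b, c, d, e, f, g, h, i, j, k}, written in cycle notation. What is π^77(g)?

g lies in the 7-cycle (a g c j d e i).
Powers repeat with period 7 on this cycle, and 77 mod 7 = 0, so π^77(g) = π^0(g).
So π^77(g) = g.

g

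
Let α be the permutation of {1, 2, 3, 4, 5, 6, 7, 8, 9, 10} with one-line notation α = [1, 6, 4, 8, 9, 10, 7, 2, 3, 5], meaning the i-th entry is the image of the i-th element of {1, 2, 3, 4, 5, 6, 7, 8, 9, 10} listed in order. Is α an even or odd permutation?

odd

In disjoint-cycle form the cycle lengths are 8, 1, 1.
A cycle is odd iff its length is even; α has 1 even-length cycle, so sgn(α) = (−1)^1 and α is odd.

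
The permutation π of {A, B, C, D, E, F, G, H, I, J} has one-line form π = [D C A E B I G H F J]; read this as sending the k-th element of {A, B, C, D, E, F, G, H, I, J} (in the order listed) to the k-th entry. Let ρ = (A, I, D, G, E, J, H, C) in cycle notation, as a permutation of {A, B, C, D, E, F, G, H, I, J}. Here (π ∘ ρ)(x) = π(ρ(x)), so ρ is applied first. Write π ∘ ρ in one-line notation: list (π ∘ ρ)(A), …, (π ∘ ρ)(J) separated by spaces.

Chase each element through ρ then π: A → I → F; B → B → C; C → A → D; D → G → G; E → J → J; F → F → I; G → E → B; H → C → A; I → D → E; J → H → H.
So π ∘ ρ in one-line form is F C D G J I B A E H.

F C D G J I B A E H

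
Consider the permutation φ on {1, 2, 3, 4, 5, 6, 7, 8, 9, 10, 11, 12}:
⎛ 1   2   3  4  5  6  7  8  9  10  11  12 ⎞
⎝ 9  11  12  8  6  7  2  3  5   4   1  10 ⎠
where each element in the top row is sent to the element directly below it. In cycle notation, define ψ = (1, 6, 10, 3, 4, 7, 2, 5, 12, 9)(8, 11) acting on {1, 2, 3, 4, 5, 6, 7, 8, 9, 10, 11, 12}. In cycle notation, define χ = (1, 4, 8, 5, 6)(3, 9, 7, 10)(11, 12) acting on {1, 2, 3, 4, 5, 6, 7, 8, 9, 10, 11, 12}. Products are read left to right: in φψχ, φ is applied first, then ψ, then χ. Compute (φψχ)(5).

3

(φψχ)(5) = χ(ψ(φ(5))). φ(5) = 6, then ψ(6) = 10, then χ(10) = 3, so the result is 3.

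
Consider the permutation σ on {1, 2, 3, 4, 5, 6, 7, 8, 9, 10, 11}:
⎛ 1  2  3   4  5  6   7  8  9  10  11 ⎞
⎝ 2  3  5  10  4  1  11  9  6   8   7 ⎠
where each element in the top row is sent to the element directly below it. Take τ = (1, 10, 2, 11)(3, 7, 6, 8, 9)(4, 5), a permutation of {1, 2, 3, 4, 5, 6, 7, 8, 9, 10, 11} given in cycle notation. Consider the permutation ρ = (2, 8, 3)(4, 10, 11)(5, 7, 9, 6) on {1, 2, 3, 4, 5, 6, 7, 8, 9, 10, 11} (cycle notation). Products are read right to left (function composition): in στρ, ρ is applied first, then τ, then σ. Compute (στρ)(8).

Apply the permutations in order: ρ(8) = 3, then τ(3) = 7, then σ(7) = 11. So (στρ)(8) = 11.

11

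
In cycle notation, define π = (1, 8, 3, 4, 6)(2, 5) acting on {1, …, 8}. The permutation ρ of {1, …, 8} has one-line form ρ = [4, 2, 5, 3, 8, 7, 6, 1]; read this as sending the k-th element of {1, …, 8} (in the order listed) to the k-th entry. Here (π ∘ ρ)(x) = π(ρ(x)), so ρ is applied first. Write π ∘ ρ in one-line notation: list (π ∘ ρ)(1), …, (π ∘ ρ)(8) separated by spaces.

6 5 2 4 3 7 1 8

(π ∘ ρ)(x) = π(ρ(x)). Computing each image: π(ρ(1)) = π(4) = 6, π(ρ(2)) = π(2) = 5, π(ρ(3)) = π(5) = 2, π(ρ(4)) = π(3) = 4, π(ρ(5)) = π(8) = 3, π(ρ(6)) = π(7) = 7, π(ρ(7)) = π(6) = 1, π(ρ(8)) = π(1) = 8.
Hence π ∘ ρ = [6 5 2 4 3 7 1 8].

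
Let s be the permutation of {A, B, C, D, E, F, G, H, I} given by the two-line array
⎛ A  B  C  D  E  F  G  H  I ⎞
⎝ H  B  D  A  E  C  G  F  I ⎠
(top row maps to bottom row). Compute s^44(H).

Tracing H → F → … returns to H after 5 steps, so H lies in a 5-cycle (A, H, F, C, D).
Powers repeat with period 5 on this cycle, and 44 mod 5 = 4, so s^44(H) = s^4(H).
Stepping 4 places around the cycle: H → F → C → D → A.

A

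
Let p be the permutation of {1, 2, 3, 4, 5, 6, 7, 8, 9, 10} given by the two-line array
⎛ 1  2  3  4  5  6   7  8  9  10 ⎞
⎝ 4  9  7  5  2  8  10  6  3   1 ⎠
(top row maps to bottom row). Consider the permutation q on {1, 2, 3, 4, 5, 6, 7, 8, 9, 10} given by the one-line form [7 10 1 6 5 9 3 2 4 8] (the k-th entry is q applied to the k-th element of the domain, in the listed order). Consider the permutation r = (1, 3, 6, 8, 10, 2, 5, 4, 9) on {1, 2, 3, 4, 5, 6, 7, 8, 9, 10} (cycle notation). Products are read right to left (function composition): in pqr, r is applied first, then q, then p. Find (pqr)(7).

7

Apply the permutations in order: r(7) = 7, then q(7) = 3, then p(3) = 7. So (pqr)(7) = 7.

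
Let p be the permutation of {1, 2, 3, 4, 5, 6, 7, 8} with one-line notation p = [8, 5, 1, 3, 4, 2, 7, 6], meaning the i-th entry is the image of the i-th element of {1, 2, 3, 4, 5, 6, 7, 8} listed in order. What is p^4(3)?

Tracing 3 → 1 → … returns to 3 after 7 steps, so 3 lies in a 7-cycle (1 8 6 2 5 4 3).
Stepping 4 places around the cycle: 3 → 1 → 8 → 6 → 2.

2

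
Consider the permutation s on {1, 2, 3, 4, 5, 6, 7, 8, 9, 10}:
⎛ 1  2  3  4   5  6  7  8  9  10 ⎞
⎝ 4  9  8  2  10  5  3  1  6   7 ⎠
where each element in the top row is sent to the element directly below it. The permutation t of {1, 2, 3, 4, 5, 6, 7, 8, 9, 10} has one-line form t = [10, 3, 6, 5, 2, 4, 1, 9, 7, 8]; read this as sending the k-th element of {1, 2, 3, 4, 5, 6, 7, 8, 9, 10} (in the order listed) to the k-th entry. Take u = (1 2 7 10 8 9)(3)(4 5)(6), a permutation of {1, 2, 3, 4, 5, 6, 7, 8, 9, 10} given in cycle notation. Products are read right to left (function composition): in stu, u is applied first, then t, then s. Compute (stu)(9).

7

(stu)(9) = s(t(u(9))). u(9) = 1, then t(1) = 10, then s(10) = 7, so the result is 7.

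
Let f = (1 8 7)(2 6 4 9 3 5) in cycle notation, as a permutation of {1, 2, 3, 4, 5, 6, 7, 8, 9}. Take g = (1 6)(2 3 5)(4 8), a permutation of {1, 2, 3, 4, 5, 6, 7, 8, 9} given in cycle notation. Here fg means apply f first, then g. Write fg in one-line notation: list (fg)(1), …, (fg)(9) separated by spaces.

4 1 2 9 3 8 6 7 5

Chase each element through f then g: 1 → 8 → 4; 2 → 6 → 1; 3 → 5 → 2; 4 → 9 → 9; 5 → 2 → 3; 6 → 4 → 8; 7 → 1 → 6; 8 → 7 → 7; 9 → 3 → 5.
Collecting the images, fg = [4 1 2 9 3 8 6 7 5].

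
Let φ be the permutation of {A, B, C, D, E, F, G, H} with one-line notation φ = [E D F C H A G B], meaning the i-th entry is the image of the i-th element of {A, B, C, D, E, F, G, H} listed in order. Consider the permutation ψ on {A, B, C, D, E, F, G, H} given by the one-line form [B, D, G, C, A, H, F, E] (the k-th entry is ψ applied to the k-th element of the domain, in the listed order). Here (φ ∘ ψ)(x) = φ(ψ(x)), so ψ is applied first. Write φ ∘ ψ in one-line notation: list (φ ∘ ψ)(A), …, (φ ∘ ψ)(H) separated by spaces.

Chase each element through ψ then φ: A → B → D; B → D → C; C → G → G; D → C → F; E → A → E; F → H → B; G → F → A; H → E → H.
Collecting the images, φ ∘ ψ = [D C G F E B A H].

D C G F E B A H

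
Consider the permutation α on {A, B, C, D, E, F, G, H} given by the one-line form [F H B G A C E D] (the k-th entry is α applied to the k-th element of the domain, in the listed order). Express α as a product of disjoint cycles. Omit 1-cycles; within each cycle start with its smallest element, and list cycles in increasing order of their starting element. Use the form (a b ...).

(A F C B H D G E)

Start at A and follow images: A → F → C → B → H → D → G → E → A, giving the cycle (A F C B H D G E).
Continuing from each remaining unvisited element yields (A F C B H D G E).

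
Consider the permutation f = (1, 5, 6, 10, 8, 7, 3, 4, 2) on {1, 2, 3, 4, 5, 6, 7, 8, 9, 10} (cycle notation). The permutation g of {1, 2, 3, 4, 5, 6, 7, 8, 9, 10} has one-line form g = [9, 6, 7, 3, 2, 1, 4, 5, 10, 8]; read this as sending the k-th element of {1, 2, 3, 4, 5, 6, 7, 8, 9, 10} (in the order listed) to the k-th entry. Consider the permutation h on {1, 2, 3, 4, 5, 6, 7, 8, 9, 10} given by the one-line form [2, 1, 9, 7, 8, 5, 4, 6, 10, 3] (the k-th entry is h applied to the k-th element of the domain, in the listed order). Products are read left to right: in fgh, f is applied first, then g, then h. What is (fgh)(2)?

Apply the permutations in order: f(2) = 1, then g(1) = 9, then h(9) = 10. So (fgh)(2) = 10.

10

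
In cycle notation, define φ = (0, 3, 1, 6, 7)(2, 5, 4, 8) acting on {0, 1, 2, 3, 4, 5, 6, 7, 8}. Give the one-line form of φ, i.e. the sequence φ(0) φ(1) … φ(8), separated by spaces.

3 6 5 1 8 4 7 0 2

Image by image: 0→3, 1→6, 2→5, 3→1, 4→8, 5→4, 6→7, 7→0, 8→2.
So the one-line form is 3 6 5 1 8 4 7 0 2.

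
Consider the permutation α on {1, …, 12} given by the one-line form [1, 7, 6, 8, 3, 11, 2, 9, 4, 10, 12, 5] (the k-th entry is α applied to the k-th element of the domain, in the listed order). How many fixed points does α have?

2

The fixed points (elements with α(x) = x) are {1, 10}, so there are 2.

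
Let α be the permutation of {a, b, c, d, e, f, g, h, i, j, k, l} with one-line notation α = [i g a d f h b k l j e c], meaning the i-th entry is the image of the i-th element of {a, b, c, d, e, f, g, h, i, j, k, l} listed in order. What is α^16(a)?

a

Tracing a → i → … returns to a after 4 steps, so a lies in a 4-cycle (a, i, l, c).
On a 4-cycle, α^4 is the identity, so α^16 = α^0 there (16 ≡ 0 mod 4).
So α^16(a) = a.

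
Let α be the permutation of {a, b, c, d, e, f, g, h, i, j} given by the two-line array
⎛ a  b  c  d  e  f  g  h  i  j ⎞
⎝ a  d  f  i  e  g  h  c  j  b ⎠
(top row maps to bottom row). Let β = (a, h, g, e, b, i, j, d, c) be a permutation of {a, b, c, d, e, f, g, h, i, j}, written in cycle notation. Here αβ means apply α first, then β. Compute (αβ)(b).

First apply α: α(b) = d, then β(d) = c. Thus (αβ)(b) = c.

c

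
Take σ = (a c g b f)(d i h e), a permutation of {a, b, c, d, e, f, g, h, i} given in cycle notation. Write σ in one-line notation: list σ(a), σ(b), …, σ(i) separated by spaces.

Each element maps to the next entry in its cycle (wrapping to the front): a→c, b→f, c→g, d→i, e→d, f→a, g→b, h→e, i→h.
So the one-line form is c f g i d a b e h.

c f g i d a b e h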